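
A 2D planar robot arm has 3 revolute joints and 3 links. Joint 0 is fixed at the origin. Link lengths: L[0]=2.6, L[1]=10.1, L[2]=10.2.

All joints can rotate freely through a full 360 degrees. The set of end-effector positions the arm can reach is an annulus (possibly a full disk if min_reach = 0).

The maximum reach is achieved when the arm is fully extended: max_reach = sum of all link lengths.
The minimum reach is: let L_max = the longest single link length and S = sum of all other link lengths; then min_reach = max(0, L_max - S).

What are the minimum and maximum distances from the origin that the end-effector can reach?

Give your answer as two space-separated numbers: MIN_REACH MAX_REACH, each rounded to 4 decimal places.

Answer: 0.0000 22.9000

Derivation:
Link lengths: [2.6, 10.1, 10.2]
max_reach = 2.6 + 10.1 + 10.2 = 22.9
L_max = max([2.6, 10.1, 10.2]) = 10.2
S (sum of others) = 22.9 - 10.2 = 12.7
min_reach = max(0, 10.2 - 12.7) = max(0, -2.5) = 0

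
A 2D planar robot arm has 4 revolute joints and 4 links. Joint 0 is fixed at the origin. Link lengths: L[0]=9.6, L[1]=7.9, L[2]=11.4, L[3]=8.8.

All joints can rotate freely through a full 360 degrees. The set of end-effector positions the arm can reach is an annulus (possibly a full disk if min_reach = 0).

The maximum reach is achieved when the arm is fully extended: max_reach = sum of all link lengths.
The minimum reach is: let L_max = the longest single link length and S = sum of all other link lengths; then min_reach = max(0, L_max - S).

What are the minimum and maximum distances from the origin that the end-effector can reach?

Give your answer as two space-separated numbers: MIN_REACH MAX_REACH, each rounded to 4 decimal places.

Answer: 0.0000 37.7000

Derivation:
Link lengths: [9.6, 7.9, 11.4, 8.8]
max_reach = 9.6 + 7.9 + 11.4 + 8.8 = 37.7
L_max = max([9.6, 7.9, 11.4, 8.8]) = 11.4
S (sum of others) = 37.7 - 11.4 = 26.3
min_reach = max(0, 11.4 - 26.3) = max(0, -14.9) = 0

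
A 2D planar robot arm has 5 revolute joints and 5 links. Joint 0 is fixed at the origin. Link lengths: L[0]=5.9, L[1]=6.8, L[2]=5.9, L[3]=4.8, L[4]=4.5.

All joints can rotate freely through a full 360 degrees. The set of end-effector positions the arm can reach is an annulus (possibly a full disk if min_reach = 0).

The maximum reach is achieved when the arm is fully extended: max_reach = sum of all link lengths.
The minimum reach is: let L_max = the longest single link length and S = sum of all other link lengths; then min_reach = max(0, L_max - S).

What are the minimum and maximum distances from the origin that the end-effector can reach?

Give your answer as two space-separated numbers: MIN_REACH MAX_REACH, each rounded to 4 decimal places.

Link lengths: [5.9, 6.8, 5.9, 4.8, 4.5]
max_reach = 5.9 + 6.8 + 5.9 + 4.8 + 4.5 = 27.9
L_max = max([5.9, 6.8, 5.9, 4.8, 4.5]) = 6.8
S (sum of others) = 27.9 - 6.8 = 21.1
min_reach = max(0, 6.8 - 21.1) = max(0, -14.3) = 0

Answer: 0.0000 27.9000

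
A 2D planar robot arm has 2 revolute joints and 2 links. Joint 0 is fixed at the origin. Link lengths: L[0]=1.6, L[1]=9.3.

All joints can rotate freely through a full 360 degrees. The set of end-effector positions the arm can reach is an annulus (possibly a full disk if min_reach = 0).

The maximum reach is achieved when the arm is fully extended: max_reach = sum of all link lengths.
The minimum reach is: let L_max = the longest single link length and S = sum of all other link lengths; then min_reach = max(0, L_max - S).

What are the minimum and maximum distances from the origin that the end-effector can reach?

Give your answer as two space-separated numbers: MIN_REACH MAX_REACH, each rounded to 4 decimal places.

Answer: 7.7000 10.9000

Derivation:
Link lengths: [1.6, 9.3]
max_reach = 1.6 + 9.3 = 10.9
L_max = max([1.6, 9.3]) = 9.3
S (sum of others) = 10.9 - 9.3 = 1.6
min_reach = max(0, 9.3 - 1.6) = max(0, 7.7) = 7.7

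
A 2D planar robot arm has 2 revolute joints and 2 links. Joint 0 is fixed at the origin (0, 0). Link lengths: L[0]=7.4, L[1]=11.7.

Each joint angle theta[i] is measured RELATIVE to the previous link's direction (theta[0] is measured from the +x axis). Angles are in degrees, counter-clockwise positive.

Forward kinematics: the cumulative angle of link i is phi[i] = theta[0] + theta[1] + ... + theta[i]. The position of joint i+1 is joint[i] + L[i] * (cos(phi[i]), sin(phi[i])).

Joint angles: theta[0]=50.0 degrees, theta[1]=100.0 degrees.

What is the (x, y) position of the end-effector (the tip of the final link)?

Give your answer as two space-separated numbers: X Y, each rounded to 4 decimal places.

Answer: -5.3759 11.5187

Derivation:
joint[0] = (0.0000, 0.0000)  (base)
link 0: phi[0] = 50 = 50 deg
  cos(50 deg) = 0.6428, sin(50 deg) = 0.7660
  joint[1] = (0.0000, 0.0000) + 7.4 * (0.6428, 0.7660) = (0.0000 + 4.7566, 0.0000 + 5.6687) = (4.7566, 5.6687)
link 1: phi[1] = 50 + 100 = 150 deg
  cos(150 deg) = -0.8660, sin(150 deg) = 0.5000
  joint[2] = (4.7566, 5.6687) + 11.7 * (-0.8660, 0.5000) = (4.7566 + -10.1325, 5.6687 + 5.8500) = (-5.3759, 11.5187)
End effector: (-5.3759, 11.5187)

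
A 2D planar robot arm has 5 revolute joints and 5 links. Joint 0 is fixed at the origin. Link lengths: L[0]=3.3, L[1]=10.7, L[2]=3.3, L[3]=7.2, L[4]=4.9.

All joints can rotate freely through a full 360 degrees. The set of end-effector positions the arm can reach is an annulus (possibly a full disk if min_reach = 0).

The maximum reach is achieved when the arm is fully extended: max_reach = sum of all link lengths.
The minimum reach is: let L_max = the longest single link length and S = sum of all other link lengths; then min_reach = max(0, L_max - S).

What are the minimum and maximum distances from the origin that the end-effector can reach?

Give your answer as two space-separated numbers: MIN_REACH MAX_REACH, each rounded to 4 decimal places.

Link lengths: [3.3, 10.7, 3.3, 7.2, 4.9]
max_reach = 3.3 + 10.7 + 3.3 + 7.2 + 4.9 = 29.4
L_max = max([3.3, 10.7, 3.3, 7.2, 4.9]) = 10.7
S (sum of others) = 29.4 - 10.7 = 18.7
min_reach = max(0, 10.7 - 18.7) = max(0, -8) = 0

Answer: 0.0000 29.4000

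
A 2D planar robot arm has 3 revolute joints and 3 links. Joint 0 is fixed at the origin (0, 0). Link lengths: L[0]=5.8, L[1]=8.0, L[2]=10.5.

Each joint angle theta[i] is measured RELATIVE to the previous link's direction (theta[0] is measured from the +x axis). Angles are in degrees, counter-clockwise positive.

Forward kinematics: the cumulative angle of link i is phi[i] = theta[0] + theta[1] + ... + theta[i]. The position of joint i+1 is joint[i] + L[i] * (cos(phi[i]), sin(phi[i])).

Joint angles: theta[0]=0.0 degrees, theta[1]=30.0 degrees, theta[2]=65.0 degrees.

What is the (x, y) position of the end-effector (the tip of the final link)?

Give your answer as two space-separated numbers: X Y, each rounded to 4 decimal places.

Answer: 11.8131 14.4600

Derivation:
joint[0] = (0.0000, 0.0000)  (base)
link 0: phi[0] = 0 = 0 deg
  cos(0 deg) = 1.0000, sin(0 deg) = 0.0000
  joint[1] = (0.0000, 0.0000) + 5.8 * (1.0000, 0.0000) = (0.0000 + 5.8000, 0.0000 + 0.0000) = (5.8000, 0.0000)
link 1: phi[1] = 0 + 30 = 30 deg
  cos(30 deg) = 0.8660, sin(30 deg) = 0.5000
  joint[2] = (5.8000, 0.0000) + 8 * (0.8660, 0.5000) = (5.8000 + 6.9282, 0.0000 + 4.0000) = (12.7282, 4.0000)
link 2: phi[2] = 0 + 30 + 65 = 95 deg
  cos(95 deg) = -0.0872, sin(95 deg) = 0.9962
  joint[3] = (12.7282, 4.0000) + 10.5 * (-0.0872, 0.9962) = (12.7282 + -0.9151, 4.0000 + 10.4600) = (11.8131, 14.4600)
End effector: (11.8131, 14.4600)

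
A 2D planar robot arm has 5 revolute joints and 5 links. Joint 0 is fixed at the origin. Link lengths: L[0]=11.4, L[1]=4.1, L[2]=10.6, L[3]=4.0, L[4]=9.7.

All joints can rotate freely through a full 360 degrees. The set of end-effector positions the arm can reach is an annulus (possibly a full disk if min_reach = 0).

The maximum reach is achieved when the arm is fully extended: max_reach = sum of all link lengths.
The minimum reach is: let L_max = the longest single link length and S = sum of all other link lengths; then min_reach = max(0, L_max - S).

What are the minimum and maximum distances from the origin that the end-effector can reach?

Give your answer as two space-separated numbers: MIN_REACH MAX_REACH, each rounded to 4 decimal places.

Answer: 0.0000 39.8000

Derivation:
Link lengths: [11.4, 4.1, 10.6, 4.0, 9.7]
max_reach = 11.4 + 4.1 + 10.6 + 4 + 9.7 = 39.8
L_max = max([11.4, 4.1, 10.6, 4.0, 9.7]) = 11.4
S (sum of others) = 39.8 - 11.4 = 28.4
min_reach = max(0, 11.4 - 28.4) = max(0, -17) = 0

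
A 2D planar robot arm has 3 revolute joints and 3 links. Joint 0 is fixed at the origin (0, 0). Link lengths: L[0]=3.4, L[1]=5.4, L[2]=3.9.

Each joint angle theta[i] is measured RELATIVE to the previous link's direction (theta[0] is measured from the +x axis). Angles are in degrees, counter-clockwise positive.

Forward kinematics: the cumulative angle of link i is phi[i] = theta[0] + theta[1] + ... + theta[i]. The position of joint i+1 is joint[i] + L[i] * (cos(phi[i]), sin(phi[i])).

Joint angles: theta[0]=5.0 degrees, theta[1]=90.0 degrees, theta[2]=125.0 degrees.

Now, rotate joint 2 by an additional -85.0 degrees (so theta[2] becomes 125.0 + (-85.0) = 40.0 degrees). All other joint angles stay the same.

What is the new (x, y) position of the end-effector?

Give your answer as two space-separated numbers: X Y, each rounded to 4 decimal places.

Answer: 0.1587 8.4335

Derivation:
joint[0] = (0.0000, 0.0000)  (base)
link 0: phi[0] = 5 = 5 deg
  cos(5 deg) = 0.9962, sin(5 deg) = 0.0872
  joint[1] = (0.0000, 0.0000) + 3.4 * (0.9962, 0.0872) = (0.0000 + 3.3871, 0.0000 + 0.2963) = (3.3871, 0.2963)
link 1: phi[1] = 5 + 90 = 95 deg
  cos(95 deg) = -0.0872, sin(95 deg) = 0.9962
  joint[2] = (3.3871, 0.2963) + 5.4 * (-0.0872, 0.9962) = (3.3871 + -0.4706, 0.2963 + 5.3795) = (2.9164, 5.6758)
link 2: phi[2] = 5 + 90 + 40 = 135 deg
  cos(135 deg) = -0.7071, sin(135 deg) = 0.7071
  joint[3] = (2.9164, 5.6758) + 3.9 * (-0.7071, 0.7071) = (2.9164 + -2.7577, 5.6758 + 2.7577) = (0.1587, 8.4335)
End effector: (0.1587, 8.4335)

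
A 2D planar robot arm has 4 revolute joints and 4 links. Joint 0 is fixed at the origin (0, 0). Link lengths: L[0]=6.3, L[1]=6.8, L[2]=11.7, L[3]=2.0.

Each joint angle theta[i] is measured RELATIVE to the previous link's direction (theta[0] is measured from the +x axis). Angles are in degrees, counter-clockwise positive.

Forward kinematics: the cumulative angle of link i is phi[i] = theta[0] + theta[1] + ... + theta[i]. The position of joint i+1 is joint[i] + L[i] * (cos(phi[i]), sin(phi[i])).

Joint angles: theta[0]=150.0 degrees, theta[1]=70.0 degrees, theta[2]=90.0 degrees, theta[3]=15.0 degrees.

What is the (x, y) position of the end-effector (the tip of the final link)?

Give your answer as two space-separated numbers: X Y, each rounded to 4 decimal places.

joint[0] = (0.0000, 0.0000)  (base)
link 0: phi[0] = 150 = 150 deg
  cos(150 deg) = -0.8660, sin(150 deg) = 0.5000
  joint[1] = (0.0000, 0.0000) + 6.3 * (-0.8660, 0.5000) = (0.0000 + -5.4560, 0.0000 + 3.1500) = (-5.4560, 3.1500)
link 1: phi[1] = 150 + 70 = 220 deg
  cos(220 deg) = -0.7660, sin(220 deg) = -0.6428
  joint[2] = (-5.4560, 3.1500) + 6.8 * (-0.7660, -0.6428) = (-5.4560 + -5.2091, 3.1500 + -4.3710) = (-10.6651, -1.2210)
link 2: phi[2] = 150 + 70 + 90 = 310 deg
  cos(310 deg) = 0.6428, sin(310 deg) = -0.7660
  joint[3] = (-10.6651, -1.2210) + 11.7 * (0.6428, -0.7660) = (-10.6651 + 7.5206, -1.2210 + -8.9627) = (-3.1444, -10.1837)
link 3: phi[3] = 150 + 70 + 90 + 15 = 325 deg
  cos(325 deg) = 0.8192, sin(325 deg) = -0.5736
  joint[4] = (-3.1444, -10.1837) + 2 * (0.8192, -0.5736) = (-3.1444 + 1.6383, -10.1837 + -1.1472) = (-1.5061, -11.3308)
End effector: (-1.5061, -11.3308)

Answer: -1.5061 -11.3308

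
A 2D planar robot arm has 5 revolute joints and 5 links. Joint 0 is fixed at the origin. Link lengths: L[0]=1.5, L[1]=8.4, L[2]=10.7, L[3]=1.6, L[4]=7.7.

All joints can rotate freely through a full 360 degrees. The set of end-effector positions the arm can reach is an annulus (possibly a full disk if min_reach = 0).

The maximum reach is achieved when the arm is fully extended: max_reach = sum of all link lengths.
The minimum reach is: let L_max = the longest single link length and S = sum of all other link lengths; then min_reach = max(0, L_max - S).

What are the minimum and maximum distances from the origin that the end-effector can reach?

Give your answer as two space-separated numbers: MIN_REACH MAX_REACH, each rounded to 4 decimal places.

Answer: 0.0000 29.9000

Derivation:
Link lengths: [1.5, 8.4, 10.7, 1.6, 7.7]
max_reach = 1.5 + 8.4 + 10.7 + 1.6 + 7.7 = 29.9
L_max = max([1.5, 8.4, 10.7, 1.6, 7.7]) = 10.7
S (sum of others) = 29.9 - 10.7 = 19.2
min_reach = max(0, 10.7 - 19.2) = max(0, -8.5) = 0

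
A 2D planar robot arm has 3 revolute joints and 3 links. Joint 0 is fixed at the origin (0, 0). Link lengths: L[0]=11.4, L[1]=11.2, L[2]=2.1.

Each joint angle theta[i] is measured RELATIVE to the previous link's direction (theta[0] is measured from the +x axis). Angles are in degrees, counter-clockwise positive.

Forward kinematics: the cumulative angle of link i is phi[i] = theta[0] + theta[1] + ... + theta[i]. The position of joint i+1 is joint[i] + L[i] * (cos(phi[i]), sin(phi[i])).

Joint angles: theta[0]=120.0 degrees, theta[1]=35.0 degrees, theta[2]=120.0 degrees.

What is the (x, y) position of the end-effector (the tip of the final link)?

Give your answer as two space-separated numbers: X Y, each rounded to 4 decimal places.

joint[0] = (0.0000, 0.0000)  (base)
link 0: phi[0] = 120 = 120 deg
  cos(120 deg) = -0.5000, sin(120 deg) = 0.8660
  joint[1] = (0.0000, 0.0000) + 11.4 * (-0.5000, 0.8660) = (0.0000 + -5.7000, 0.0000 + 9.8727) = (-5.7000, 9.8727)
link 1: phi[1] = 120 + 35 = 155 deg
  cos(155 deg) = -0.9063, sin(155 deg) = 0.4226
  joint[2] = (-5.7000, 9.8727) + 11.2 * (-0.9063, 0.4226) = (-5.7000 + -10.1506, 9.8727 + 4.7333) = (-15.8506, 14.6060)
link 2: phi[2] = 120 + 35 + 120 = 275 deg
  cos(275 deg) = 0.0872, sin(275 deg) = -0.9962
  joint[3] = (-15.8506, 14.6060) + 2.1 * (0.0872, -0.9962) = (-15.8506 + 0.1830, 14.6060 + -2.0920) = (-15.6676, 12.5140)
End effector: (-15.6676, 12.5140)

Answer: -15.6676 12.5140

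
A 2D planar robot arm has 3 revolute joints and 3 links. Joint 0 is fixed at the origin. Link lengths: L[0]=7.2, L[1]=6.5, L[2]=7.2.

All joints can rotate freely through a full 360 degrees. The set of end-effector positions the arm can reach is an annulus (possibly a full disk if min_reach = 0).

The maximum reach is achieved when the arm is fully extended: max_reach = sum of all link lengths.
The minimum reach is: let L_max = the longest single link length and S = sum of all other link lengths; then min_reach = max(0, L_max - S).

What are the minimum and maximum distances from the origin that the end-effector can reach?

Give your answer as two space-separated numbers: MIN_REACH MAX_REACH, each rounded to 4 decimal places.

Link lengths: [7.2, 6.5, 7.2]
max_reach = 7.2 + 6.5 + 7.2 = 20.9
L_max = max([7.2, 6.5, 7.2]) = 7.2
S (sum of others) = 20.9 - 7.2 = 13.7
min_reach = max(0, 7.2 - 13.7) = max(0, -6.5) = 0

Answer: 0.0000 20.9000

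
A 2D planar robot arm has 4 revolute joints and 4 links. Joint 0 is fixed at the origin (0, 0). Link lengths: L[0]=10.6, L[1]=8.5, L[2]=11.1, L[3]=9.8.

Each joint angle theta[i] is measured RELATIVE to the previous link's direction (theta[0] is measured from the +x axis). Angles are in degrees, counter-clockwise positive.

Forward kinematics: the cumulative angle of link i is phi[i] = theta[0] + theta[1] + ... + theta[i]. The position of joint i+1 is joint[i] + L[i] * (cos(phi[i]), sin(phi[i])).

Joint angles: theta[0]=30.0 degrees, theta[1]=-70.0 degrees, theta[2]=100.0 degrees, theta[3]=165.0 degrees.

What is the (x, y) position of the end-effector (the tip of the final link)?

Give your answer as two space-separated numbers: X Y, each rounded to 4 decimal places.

joint[0] = (0.0000, 0.0000)  (base)
link 0: phi[0] = 30 = 30 deg
  cos(30 deg) = 0.8660, sin(30 deg) = 0.5000
  joint[1] = (0.0000, 0.0000) + 10.6 * (0.8660, 0.5000) = (0.0000 + 9.1799, 0.0000 + 5.3000) = (9.1799, 5.3000)
link 1: phi[1] = 30 + -70 = -40 deg
  cos(-40 deg) = 0.7660, sin(-40 deg) = -0.6428
  joint[2] = (9.1799, 5.3000) + 8.5 * (0.7660, -0.6428) = (9.1799 + 6.5114, 5.3000 + -5.4637) = (15.6912, -0.1637)
link 2: phi[2] = 30 + -70 + 100 = 60 deg
  cos(60 deg) = 0.5000, sin(60 deg) = 0.8660
  joint[3] = (15.6912, -0.1637) + 11.1 * (0.5000, 0.8660) = (15.6912 + 5.5500, -0.1637 + 9.6129) = (21.2412, 9.4492)
link 3: phi[3] = 30 + -70 + 100 + 165 = 225 deg
  cos(225 deg) = -0.7071, sin(225 deg) = -0.7071
  joint[4] = (21.2412, 9.4492) + 9.8 * (-0.7071, -0.7071) = (21.2412 + -6.9296, 9.4492 + -6.9296) = (14.3116, 2.5195)
End effector: (14.3116, 2.5195)

Answer: 14.3116 2.5195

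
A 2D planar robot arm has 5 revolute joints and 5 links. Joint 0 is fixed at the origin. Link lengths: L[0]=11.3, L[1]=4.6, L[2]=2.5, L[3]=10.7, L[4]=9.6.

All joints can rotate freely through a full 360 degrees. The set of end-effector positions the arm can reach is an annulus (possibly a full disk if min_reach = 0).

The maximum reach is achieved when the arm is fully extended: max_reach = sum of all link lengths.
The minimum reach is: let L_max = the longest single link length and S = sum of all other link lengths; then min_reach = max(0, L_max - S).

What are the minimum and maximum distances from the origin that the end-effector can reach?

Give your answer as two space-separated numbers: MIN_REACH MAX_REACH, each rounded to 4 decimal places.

Link lengths: [11.3, 4.6, 2.5, 10.7, 9.6]
max_reach = 11.3 + 4.6 + 2.5 + 10.7 + 9.6 = 38.7
L_max = max([11.3, 4.6, 2.5, 10.7, 9.6]) = 11.3
S (sum of others) = 38.7 - 11.3 = 27.4
min_reach = max(0, 11.3 - 27.4) = max(0, -16.1) = 0

Answer: 0.0000 38.7000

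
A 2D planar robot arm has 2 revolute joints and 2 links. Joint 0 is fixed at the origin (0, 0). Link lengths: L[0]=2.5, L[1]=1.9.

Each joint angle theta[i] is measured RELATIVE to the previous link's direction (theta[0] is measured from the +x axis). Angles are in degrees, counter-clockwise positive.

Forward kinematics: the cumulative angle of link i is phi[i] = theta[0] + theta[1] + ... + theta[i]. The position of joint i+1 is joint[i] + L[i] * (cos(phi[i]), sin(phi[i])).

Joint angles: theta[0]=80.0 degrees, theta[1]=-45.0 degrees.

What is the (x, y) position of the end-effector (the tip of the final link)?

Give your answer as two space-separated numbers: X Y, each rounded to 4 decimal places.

Answer: 1.9905 3.5518

Derivation:
joint[0] = (0.0000, 0.0000)  (base)
link 0: phi[0] = 80 = 80 deg
  cos(80 deg) = 0.1736, sin(80 deg) = 0.9848
  joint[1] = (0.0000, 0.0000) + 2.5 * (0.1736, 0.9848) = (0.0000 + 0.4341, 0.0000 + 2.4620) = (0.4341, 2.4620)
link 1: phi[1] = 80 + -45 = 35 deg
  cos(35 deg) = 0.8192, sin(35 deg) = 0.5736
  joint[2] = (0.4341, 2.4620) + 1.9 * (0.8192, 0.5736) = (0.4341 + 1.5564, 2.4620 + 1.0898) = (1.9905, 3.5518)
End effector: (1.9905, 3.5518)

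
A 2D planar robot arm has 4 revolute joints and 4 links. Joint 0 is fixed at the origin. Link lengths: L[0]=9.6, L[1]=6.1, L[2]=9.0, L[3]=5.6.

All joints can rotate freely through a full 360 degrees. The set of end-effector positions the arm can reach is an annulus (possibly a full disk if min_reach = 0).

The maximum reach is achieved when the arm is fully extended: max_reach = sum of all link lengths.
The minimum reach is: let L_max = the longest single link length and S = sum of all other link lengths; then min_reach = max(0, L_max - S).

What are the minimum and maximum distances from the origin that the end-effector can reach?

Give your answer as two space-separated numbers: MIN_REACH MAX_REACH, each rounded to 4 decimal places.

Answer: 0.0000 30.3000

Derivation:
Link lengths: [9.6, 6.1, 9.0, 5.6]
max_reach = 9.6 + 6.1 + 9 + 5.6 = 30.3
L_max = max([9.6, 6.1, 9.0, 5.6]) = 9.6
S (sum of others) = 30.3 - 9.6 = 20.7
min_reach = max(0, 9.6 - 20.7) = max(0, -11.1) = 0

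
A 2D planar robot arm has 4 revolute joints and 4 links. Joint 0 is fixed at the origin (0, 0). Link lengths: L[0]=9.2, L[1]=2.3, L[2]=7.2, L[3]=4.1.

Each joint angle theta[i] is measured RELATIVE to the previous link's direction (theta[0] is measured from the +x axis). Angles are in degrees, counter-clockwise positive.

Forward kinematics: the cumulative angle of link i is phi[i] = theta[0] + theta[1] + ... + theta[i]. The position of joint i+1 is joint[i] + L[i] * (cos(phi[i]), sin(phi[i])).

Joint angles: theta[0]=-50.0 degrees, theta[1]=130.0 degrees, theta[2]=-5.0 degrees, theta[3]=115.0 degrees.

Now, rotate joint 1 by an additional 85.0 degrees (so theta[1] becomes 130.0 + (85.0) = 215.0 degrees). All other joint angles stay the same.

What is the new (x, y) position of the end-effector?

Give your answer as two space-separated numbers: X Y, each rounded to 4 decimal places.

joint[0] = (0.0000, 0.0000)  (base)
link 0: phi[0] = -50 = -50 deg
  cos(-50 deg) = 0.6428, sin(-50 deg) = -0.7660
  joint[1] = (0.0000, 0.0000) + 9.2 * (0.6428, -0.7660) = (0.0000 + 5.9136, 0.0000 + -7.0476) = (5.9136, -7.0476)
link 1: phi[1] = -50 + 215 = 165 deg
  cos(165 deg) = -0.9659, sin(165 deg) = 0.2588
  joint[2] = (5.9136, -7.0476) + 2.3 * (-0.9659, 0.2588) = (5.9136 + -2.2216, -7.0476 + 0.5953) = (3.6920, -6.4523)
link 2: phi[2] = -50 + 215 + -5 = 160 deg
  cos(160 deg) = -0.9397, sin(160 deg) = 0.3420
  joint[3] = (3.6920, -6.4523) + 7.2 * (-0.9397, 0.3420) = (3.6920 + -6.7658, -6.4523 + 2.4625) = (-3.0738, -3.9898)
link 3: phi[3] = -50 + 215 + -5 + 115 = 275 deg
  cos(275 deg) = 0.0872, sin(275 deg) = -0.9962
  joint[4] = (-3.0738, -3.9898) + 4.1 * (0.0872, -0.9962) = (-3.0738 + 0.3573, -3.9898 + -4.0844) = (-2.7164, -8.0742)
End effector: (-2.7164, -8.0742)

Answer: -2.7164 -8.0742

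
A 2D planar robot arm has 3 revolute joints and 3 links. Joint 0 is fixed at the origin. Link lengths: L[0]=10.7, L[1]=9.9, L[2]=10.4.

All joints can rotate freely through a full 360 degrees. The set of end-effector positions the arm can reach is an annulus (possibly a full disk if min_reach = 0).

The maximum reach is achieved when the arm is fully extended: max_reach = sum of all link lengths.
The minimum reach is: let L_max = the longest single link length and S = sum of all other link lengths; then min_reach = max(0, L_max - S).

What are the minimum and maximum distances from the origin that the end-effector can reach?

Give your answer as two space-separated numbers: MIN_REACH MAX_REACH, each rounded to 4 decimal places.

Link lengths: [10.7, 9.9, 10.4]
max_reach = 10.7 + 9.9 + 10.4 = 31
L_max = max([10.7, 9.9, 10.4]) = 10.7
S (sum of others) = 31 - 10.7 = 20.3
min_reach = max(0, 10.7 - 20.3) = max(0, -9.6) = 0

Answer: 0.0000 31.0000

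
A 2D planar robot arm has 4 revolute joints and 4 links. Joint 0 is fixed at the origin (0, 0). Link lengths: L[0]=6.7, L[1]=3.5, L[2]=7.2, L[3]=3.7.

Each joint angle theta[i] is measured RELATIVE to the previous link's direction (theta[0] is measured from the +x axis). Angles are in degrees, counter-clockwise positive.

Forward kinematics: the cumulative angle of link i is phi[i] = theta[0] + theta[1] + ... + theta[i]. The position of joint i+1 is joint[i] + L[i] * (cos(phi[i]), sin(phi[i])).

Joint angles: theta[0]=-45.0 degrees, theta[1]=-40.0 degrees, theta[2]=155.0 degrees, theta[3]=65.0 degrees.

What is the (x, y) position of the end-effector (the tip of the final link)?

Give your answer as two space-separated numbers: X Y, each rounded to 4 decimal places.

Answer: 4.8889 1.1578

Derivation:
joint[0] = (0.0000, 0.0000)  (base)
link 0: phi[0] = -45 = -45 deg
  cos(-45 deg) = 0.7071, sin(-45 deg) = -0.7071
  joint[1] = (0.0000, 0.0000) + 6.7 * (0.7071, -0.7071) = (0.0000 + 4.7376, 0.0000 + -4.7376) = (4.7376, -4.7376)
link 1: phi[1] = -45 + -40 = -85 deg
  cos(-85 deg) = 0.0872, sin(-85 deg) = -0.9962
  joint[2] = (4.7376, -4.7376) + 3.5 * (0.0872, -0.9962) = (4.7376 + 0.3050, -4.7376 + -3.4867) = (5.0427, -8.2243)
link 2: phi[2] = -45 + -40 + 155 = 70 deg
  cos(70 deg) = 0.3420, sin(70 deg) = 0.9397
  joint[3] = (5.0427, -8.2243) + 7.2 * (0.3420, 0.9397) = (5.0427 + 2.4625, -8.2243 + 6.7658) = (7.5052, -1.4585)
link 3: phi[3] = -45 + -40 + 155 + 65 = 135 deg
  cos(135 deg) = -0.7071, sin(135 deg) = 0.7071
  joint[4] = (7.5052, -1.4585) + 3.7 * (-0.7071, 0.7071) = (7.5052 + -2.6163, -1.4585 + 2.6163) = (4.8889, 1.1578)
End effector: (4.8889, 1.1578)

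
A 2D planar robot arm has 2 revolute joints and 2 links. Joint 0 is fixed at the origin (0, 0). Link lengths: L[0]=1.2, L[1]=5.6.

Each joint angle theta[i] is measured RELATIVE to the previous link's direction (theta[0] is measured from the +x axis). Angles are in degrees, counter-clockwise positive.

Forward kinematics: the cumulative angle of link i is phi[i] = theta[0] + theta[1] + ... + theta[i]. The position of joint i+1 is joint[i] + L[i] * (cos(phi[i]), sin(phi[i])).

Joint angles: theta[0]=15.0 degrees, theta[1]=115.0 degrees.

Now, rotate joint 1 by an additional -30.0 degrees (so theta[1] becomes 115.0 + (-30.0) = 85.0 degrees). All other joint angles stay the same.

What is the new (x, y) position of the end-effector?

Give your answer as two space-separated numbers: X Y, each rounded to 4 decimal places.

joint[0] = (0.0000, 0.0000)  (base)
link 0: phi[0] = 15 = 15 deg
  cos(15 deg) = 0.9659, sin(15 deg) = 0.2588
  joint[1] = (0.0000, 0.0000) + 1.2 * (0.9659, 0.2588) = (0.0000 + 1.1591, 0.0000 + 0.3106) = (1.1591, 0.3106)
link 1: phi[1] = 15 + 85 = 100 deg
  cos(100 deg) = -0.1736, sin(100 deg) = 0.9848
  joint[2] = (1.1591, 0.3106) + 5.6 * (-0.1736, 0.9848) = (1.1591 + -0.9724, 0.3106 + 5.5149) = (0.1867, 5.8255)
End effector: (0.1867, 5.8255)

Answer: 0.1867 5.8255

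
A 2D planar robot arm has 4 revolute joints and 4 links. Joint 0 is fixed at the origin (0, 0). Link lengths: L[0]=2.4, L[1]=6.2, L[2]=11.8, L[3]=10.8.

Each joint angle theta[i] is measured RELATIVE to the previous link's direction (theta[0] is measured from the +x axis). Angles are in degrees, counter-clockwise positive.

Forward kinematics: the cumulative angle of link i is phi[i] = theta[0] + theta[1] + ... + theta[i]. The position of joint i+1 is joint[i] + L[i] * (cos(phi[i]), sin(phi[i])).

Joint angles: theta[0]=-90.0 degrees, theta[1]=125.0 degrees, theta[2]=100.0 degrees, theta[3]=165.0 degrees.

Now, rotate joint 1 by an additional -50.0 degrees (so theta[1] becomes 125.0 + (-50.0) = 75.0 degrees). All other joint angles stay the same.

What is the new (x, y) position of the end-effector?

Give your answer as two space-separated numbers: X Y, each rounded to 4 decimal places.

joint[0] = (0.0000, 0.0000)  (base)
link 0: phi[0] = -90 = -90 deg
  cos(-90 deg) = 0.0000, sin(-90 deg) = -1.0000
  joint[1] = (0.0000, 0.0000) + 2.4 * (0.0000, -1.0000) = (0.0000 + 0.0000, 0.0000 + -2.4000) = (0.0000, -2.4000)
link 1: phi[1] = -90 + 75 = -15 deg
  cos(-15 deg) = 0.9659, sin(-15 deg) = -0.2588
  joint[2] = (0.0000, -2.4000) + 6.2 * (0.9659, -0.2588) = (0.0000 + 5.9887, -2.4000 + -1.6047) = (5.9887, -4.0047)
link 2: phi[2] = -90 + 75 + 100 = 85 deg
  cos(85 deg) = 0.0872, sin(85 deg) = 0.9962
  joint[3] = (5.9887, -4.0047) + 11.8 * (0.0872, 0.9962) = (5.9887 + 1.0284, -4.0047 + 11.7551) = (7.0172, 7.7504)
link 3: phi[3] = -90 + 75 + 100 + 165 = 250 deg
  cos(250 deg) = -0.3420, sin(250 deg) = -0.9397
  joint[4] = (7.0172, 7.7504) + 10.8 * (-0.3420, -0.9397) = (7.0172 + -3.6938, 7.7504 + -10.1487) = (3.3234, -2.3983)
End effector: (3.3234, -2.3983)

Answer: 3.3234 -2.3983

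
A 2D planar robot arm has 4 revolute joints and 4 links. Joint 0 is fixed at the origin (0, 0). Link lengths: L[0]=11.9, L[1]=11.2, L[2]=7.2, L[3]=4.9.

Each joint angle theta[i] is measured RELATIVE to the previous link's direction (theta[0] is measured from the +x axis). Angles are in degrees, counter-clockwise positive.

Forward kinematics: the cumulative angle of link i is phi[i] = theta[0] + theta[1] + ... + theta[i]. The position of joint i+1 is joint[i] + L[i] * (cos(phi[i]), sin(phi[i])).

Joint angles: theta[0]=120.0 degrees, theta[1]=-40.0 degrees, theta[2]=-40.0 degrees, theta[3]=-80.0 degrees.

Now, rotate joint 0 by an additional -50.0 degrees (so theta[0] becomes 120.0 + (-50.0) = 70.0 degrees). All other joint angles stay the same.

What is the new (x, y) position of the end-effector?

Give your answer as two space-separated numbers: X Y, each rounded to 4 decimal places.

Answer: 20.8601 10.6321

Derivation:
joint[0] = (0.0000, 0.0000)  (base)
link 0: phi[0] = 70 = 70 deg
  cos(70 deg) = 0.3420, sin(70 deg) = 0.9397
  joint[1] = (0.0000, 0.0000) + 11.9 * (0.3420, 0.9397) = (0.0000 + 4.0700, 0.0000 + 11.1823) = (4.0700, 11.1823)
link 1: phi[1] = 70 + -40 = 30 deg
  cos(30 deg) = 0.8660, sin(30 deg) = 0.5000
  joint[2] = (4.0700, 11.1823) + 11.2 * (0.8660, 0.5000) = (4.0700 + 9.6995, 11.1823 + 5.6000) = (13.7695, 16.7823)
link 2: phi[2] = 70 + -40 + -40 = -10 deg
  cos(-10 deg) = 0.9848, sin(-10 deg) = -0.1736
  joint[3] = (13.7695, 16.7823) + 7.2 * (0.9848, -0.1736) = (13.7695 + 7.0906, 16.7823 + -1.2503) = (20.8601, 15.5321)
link 3: phi[3] = 70 + -40 + -40 + -80 = -90 deg
  cos(-90 deg) = 0.0000, sin(-90 deg) = -1.0000
  joint[4] = (20.8601, 15.5321) + 4.9 * (0.0000, -1.0000) = (20.8601 + 0.0000, 15.5321 + -4.9000) = (20.8601, 10.6321)
End effector: (20.8601, 10.6321)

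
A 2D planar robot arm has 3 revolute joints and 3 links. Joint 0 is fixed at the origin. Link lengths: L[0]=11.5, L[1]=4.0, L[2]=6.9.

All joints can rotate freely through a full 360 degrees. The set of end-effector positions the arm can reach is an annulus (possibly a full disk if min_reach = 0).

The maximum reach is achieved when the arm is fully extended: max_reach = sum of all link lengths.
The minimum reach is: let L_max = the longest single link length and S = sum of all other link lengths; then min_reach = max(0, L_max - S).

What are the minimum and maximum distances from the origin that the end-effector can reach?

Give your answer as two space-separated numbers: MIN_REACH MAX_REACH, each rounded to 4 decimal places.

Link lengths: [11.5, 4.0, 6.9]
max_reach = 11.5 + 4 + 6.9 = 22.4
L_max = max([11.5, 4.0, 6.9]) = 11.5
S (sum of others) = 22.4 - 11.5 = 10.9
min_reach = max(0, 11.5 - 10.9) = max(0, 0.6) = 0.6

Answer: 0.6000 22.4000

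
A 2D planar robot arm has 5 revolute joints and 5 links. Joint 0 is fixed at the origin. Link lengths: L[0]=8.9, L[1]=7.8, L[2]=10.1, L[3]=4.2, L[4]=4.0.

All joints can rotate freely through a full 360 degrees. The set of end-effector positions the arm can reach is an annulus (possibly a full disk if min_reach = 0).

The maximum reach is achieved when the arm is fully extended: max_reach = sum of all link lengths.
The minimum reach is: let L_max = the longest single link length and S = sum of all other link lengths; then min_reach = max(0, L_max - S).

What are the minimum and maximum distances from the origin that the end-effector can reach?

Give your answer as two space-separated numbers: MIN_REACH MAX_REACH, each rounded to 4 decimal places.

Answer: 0.0000 35.0000

Derivation:
Link lengths: [8.9, 7.8, 10.1, 4.2, 4.0]
max_reach = 8.9 + 7.8 + 10.1 + 4.2 + 4 = 35
L_max = max([8.9, 7.8, 10.1, 4.2, 4.0]) = 10.1
S (sum of others) = 35 - 10.1 = 24.9
min_reach = max(0, 10.1 - 24.9) = max(0, -14.8) = 0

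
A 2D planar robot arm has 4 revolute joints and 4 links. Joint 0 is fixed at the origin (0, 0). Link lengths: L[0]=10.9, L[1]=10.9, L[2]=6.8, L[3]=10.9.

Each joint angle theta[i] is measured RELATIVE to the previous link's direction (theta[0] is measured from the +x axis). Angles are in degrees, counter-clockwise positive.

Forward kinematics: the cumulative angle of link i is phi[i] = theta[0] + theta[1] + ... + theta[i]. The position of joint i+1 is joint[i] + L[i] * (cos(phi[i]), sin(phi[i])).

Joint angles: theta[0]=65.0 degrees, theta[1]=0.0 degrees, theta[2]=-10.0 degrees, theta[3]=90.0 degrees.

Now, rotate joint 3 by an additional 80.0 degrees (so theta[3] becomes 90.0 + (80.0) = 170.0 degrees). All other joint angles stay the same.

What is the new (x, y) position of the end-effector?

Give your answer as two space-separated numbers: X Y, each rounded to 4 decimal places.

joint[0] = (0.0000, 0.0000)  (base)
link 0: phi[0] = 65 = 65 deg
  cos(65 deg) = 0.4226, sin(65 deg) = 0.9063
  joint[1] = (0.0000, 0.0000) + 10.9 * (0.4226, 0.9063) = (0.0000 + 4.6065, 0.0000 + 9.8788) = (4.6065, 9.8788)
link 1: phi[1] = 65 + 0 = 65 deg
  cos(65 deg) = 0.4226, sin(65 deg) = 0.9063
  joint[2] = (4.6065, 9.8788) + 10.9 * (0.4226, 0.9063) = (4.6065 + 4.6065, 9.8788 + 9.8788) = (9.2131, 19.7575)
link 2: phi[2] = 65 + 0 + -10 = 55 deg
  cos(55 deg) = 0.5736, sin(55 deg) = 0.8192
  joint[3] = (9.2131, 19.7575) + 6.8 * (0.5736, 0.8192) = (9.2131 + 3.9003, 19.7575 + 5.5702) = (13.1134, 25.3277)
link 3: phi[3] = 65 + 0 + -10 + 170 = 225 deg
  cos(225 deg) = -0.7071, sin(225 deg) = -0.7071
  joint[4] = (13.1134, 25.3277) + 10.9 * (-0.7071, -0.7071) = (13.1134 + -7.7075, 25.3277 + -7.7075) = (5.4059, 17.6203)
End effector: (5.4059, 17.6203)

Answer: 5.4059 17.6203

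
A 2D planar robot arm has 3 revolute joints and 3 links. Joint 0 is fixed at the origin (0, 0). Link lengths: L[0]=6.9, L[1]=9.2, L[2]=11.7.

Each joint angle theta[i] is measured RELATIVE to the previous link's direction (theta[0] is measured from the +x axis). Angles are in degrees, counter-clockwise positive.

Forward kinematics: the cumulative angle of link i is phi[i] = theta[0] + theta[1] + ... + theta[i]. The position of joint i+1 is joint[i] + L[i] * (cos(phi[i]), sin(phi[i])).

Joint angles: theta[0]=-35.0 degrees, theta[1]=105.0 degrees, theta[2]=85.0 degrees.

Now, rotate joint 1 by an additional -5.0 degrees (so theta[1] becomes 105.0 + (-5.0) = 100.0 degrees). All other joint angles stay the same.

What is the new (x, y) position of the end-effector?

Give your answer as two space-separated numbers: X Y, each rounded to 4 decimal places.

joint[0] = (0.0000, 0.0000)  (base)
link 0: phi[0] = -35 = -35 deg
  cos(-35 deg) = 0.8192, sin(-35 deg) = -0.5736
  joint[1] = (0.0000, 0.0000) + 6.9 * (0.8192, -0.5736) = (0.0000 + 5.6521, 0.0000 + -3.9577) = (5.6521, -3.9577)
link 1: phi[1] = -35 + 100 = 65 deg
  cos(65 deg) = 0.4226, sin(65 deg) = 0.9063
  joint[2] = (5.6521, -3.9577) + 9.2 * (0.4226, 0.9063) = (5.6521 + 3.8881, -3.9577 + 8.3380) = (9.5402, 4.3804)
link 2: phi[2] = -35 + 100 + 85 = 150 deg
  cos(150 deg) = -0.8660, sin(150 deg) = 0.5000
  joint[3] = (9.5402, 4.3804) + 11.7 * (-0.8660, 0.5000) = (9.5402 + -10.1325, 4.3804 + 5.8500) = (-0.5923, 10.2304)
End effector: (-0.5923, 10.2304)

Answer: -0.5923 10.2304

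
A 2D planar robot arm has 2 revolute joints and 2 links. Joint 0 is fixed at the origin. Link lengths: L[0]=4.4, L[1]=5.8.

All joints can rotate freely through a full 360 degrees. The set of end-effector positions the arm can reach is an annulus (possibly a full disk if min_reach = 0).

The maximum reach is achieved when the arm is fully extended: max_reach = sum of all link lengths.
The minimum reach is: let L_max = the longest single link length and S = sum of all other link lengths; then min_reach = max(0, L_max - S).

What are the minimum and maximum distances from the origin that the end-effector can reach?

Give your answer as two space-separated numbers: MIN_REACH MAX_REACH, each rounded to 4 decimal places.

Answer: 1.4000 10.2000

Derivation:
Link lengths: [4.4, 5.8]
max_reach = 4.4 + 5.8 = 10.2
L_max = max([4.4, 5.8]) = 5.8
S (sum of others) = 10.2 - 5.8 = 4.4
min_reach = max(0, 5.8 - 4.4) = max(0, 1.4) = 1.4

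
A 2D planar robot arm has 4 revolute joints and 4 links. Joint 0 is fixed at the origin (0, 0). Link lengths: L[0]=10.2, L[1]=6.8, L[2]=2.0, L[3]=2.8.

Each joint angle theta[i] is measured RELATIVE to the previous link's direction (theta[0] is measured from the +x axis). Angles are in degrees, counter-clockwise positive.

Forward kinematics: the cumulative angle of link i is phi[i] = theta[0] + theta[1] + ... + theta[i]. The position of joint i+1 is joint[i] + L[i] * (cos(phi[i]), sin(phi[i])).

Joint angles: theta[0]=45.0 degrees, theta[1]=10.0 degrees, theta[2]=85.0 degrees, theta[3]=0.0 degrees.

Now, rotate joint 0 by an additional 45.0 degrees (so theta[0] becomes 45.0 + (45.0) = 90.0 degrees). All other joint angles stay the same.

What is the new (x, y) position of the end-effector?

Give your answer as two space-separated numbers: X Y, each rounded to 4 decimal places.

Answer: -5.9625 16.4783

Derivation:
joint[0] = (0.0000, 0.0000)  (base)
link 0: phi[0] = 90 = 90 deg
  cos(90 deg) = 0.0000, sin(90 deg) = 1.0000
  joint[1] = (0.0000, 0.0000) + 10.2 * (0.0000, 1.0000) = (0.0000 + 0.0000, 0.0000 + 10.2000) = (0.0000, 10.2000)
link 1: phi[1] = 90 + 10 = 100 deg
  cos(100 deg) = -0.1736, sin(100 deg) = 0.9848
  joint[2] = (0.0000, 10.2000) + 6.8 * (-0.1736, 0.9848) = (0.0000 + -1.1808, 10.2000 + 6.6967) = (-1.1808, 16.8967)
link 2: phi[2] = 90 + 10 + 85 = 185 deg
  cos(185 deg) = -0.9962, sin(185 deg) = -0.0872
  joint[3] = (-1.1808, 16.8967) + 2 * (-0.9962, -0.0872) = (-1.1808 + -1.9924, 16.8967 + -0.1743) = (-3.1732, 16.7224)
link 3: phi[3] = 90 + 10 + 85 + 0 = 185 deg
  cos(185 deg) = -0.9962, sin(185 deg) = -0.0872
  joint[4] = (-3.1732, 16.7224) + 2.8 * (-0.9962, -0.0872) = (-3.1732 + -2.7893, 16.7224 + -0.2440) = (-5.9625, 16.4783)
End effector: (-5.9625, 16.4783)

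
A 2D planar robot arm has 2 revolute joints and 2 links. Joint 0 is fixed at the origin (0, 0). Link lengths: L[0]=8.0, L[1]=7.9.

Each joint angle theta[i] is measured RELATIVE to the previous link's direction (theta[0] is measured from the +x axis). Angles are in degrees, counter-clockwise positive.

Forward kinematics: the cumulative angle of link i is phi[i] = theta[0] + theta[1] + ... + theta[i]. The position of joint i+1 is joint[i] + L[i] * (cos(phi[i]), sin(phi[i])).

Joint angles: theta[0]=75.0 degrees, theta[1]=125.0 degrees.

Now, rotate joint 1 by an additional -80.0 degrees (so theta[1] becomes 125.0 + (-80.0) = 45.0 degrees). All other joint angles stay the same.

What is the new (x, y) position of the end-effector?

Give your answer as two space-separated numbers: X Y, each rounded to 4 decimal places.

joint[0] = (0.0000, 0.0000)  (base)
link 0: phi[0] = 75 = 75 deg
  cos(75 deg) = 0.2588, sin(75 deg) = 0.9659
  joint[1] = (0.0000, 0.0000) + 8 * (0.2588, 0.9659) = (0.0000 + 2.0706, 0.0000 + 7.7274) = (2.0706, 7.7274)
link 1: phi[1] = 75 + 45 = 120 deg
  cos(120 deg) = -0.5000, sin(120 deg) = 0.8660
  joint[2] = (2.0706, 7.7274) + 7.9 * (-0.5000, 0.8660) = (2.0706 + -3.9500, 7.7274 + 6.8416) = (-1.8794, 14.5690)
End effector: (-1.8794, 14.5690)

Answer: -1.8794 14.5690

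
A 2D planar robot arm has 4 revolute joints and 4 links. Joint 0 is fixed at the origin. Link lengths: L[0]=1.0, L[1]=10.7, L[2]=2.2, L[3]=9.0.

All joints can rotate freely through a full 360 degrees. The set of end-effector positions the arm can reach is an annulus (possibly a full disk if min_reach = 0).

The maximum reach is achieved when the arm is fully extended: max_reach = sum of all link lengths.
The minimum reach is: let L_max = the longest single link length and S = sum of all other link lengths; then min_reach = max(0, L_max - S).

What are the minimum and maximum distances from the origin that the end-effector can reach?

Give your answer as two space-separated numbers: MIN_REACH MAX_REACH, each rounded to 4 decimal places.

Link lengths: [1.0, 10.7, 2.2, 9.0]
max_reach = 1 + 10.7 + 2.2 + 9 = 22.9
L_max = max([1.0, 10.7, 2.2, 9.0]) = 10.7
S (sum of others) = 22.9 - 10.7 = 12.2
min_reach = max(0, 10.7 - 12.2) = max(0, -1.5) = 0

Answer: 0.0000 22.9000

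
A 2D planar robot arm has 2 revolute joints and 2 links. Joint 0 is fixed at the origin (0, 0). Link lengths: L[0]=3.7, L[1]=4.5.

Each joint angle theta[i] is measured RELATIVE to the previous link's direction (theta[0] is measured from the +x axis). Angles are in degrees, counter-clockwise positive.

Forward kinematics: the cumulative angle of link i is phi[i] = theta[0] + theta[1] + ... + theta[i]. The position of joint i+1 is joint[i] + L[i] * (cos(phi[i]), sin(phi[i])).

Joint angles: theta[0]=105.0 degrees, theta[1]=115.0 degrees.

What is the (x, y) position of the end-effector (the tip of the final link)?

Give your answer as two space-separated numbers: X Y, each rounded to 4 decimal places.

joint[0] = (0.0000, 0.0000)  (base)
link 0: phi[0] = 105 = 105 deg
  cos(105 deg) = -0.2588, sin(105 deg) = 0.9659
  joint[1] = (0.0000, 0.0000) + 3.7 * (-0.2588, 0.9659) = (0.0000 + -0.9576, 0.0000 + 3.5739) = (-0.9576, 3.5739)
link 1: phi[1] = 105 + 115 = 220 deg
  cos(220 deg) = -0.7660, sin(220 deg) = -0.6428
  joint[2] = (-0.9576, 3.5739) + 4.5 * (-0.7660, -0.6428) = (-0.9576 + -3.4472, 3.5739 + -2.8925) = (-4.4048, 0.6814)
End effector: (-4.4048, 0.6814)

Answer: -4.4048 0.6814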